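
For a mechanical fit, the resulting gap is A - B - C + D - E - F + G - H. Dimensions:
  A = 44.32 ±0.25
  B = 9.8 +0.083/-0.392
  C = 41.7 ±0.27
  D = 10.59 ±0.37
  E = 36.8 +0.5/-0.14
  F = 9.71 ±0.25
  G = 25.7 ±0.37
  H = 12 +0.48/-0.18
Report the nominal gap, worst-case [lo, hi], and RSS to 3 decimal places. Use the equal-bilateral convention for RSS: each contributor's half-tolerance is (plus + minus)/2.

nominal=-29.400 wc=[-31.973,-27.178] rss=0.860

Stack each dimension's contribution:
  +A: nom +44.320 → Σnom=44.320; wc +0.250/-0.250 → slack +0.250/-0.250; half-tol=0.250, Σhalf²=0.062500
  -B: nom -9.800 → Σnom=34.520; wc +0.392/-0.083 → slack +0.642/-0.333; half-tol=0.238, Σhalf²=0.118906
  -C: nom -41.700 → Σnom=-7.180; wc +0.270/-0.270 → slack +0.912/-0.603; half-tol=0.270, Σhalf²=0.191806
  +D: nom +10.590 → Σnom=3.410; wc +0.370/-0.370 → slack +1.282/-0.973; half-tol=0.370, Σhalf²=0.328706
  -E: nom -36.800 → Σnom=-33.390; wc +0.140/-0.500 → slack +1.422/-1.473; half-tol=0.320, Σhalf²=0.431106
  -F: nom -9.710 → Σnom=-43.100; wc +0.250/-0.250 → slack +1.672/-1.723; half-tol=0.250, Σhalf²=0.493606
  +G: nom +25.700 → Σnom=-17.400; wc +0.370/-0.370 → slack +2.042/-2.093; half-tol=0.370, Σhalf²=0.630506
  -H: nom -12.000 → Σnom=-29.400; wc +0.180/-0.480 → slack +2.222/-2.573; half-tol=0.330, Σhalf²=0.739406
Nominal = -29.400. Worst-case = [-29.400 - 2.573, -29.400 + 2.222] = [-31.973, -27.178]. RSS = √0.739406 = 0.860.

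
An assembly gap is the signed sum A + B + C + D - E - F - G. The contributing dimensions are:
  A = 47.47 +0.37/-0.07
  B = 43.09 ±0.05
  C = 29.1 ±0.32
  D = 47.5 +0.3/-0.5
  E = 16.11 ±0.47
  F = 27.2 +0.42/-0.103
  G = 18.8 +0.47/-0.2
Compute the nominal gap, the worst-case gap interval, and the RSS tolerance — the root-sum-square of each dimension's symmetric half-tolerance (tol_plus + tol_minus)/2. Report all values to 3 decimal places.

nominal=105.050 wc=[102.750,106.863] rss=0.845

Stack each dimension's contribution:
  +A: nom +47.470 → Σnom=47.470; wc +0.370/-0.070 → slack +0.370/-0.070; half-tol=0.220, Σhalf²=0.048400
  +B: nom +43.090 → Σnom=90.560; wc +0.050/-0.050 → slack +0.420/-0.120; half-tol=0.050, Σhalf²=0.050900
  +C: nom +29.100 → Σnom=119.660; wc +0.320/-0.320 → slack +0.740/-0.440; half-tol=0.320, Σhalf²=0.153300
  +D: nom +47.500 → Σnom=167.160; wc +0.300/-0.500 → slack +1.040/-0.940; half-tol=0.400, Σhalf²=0.313300
  -E: nom -16.110 → Σnom=151.050; wc +0.470/-0.470 → slack +1.510/-1.410; half-tol=0.470, Σhalf²=0.534200
  -F: nom -27.200 → Σnom=123.850; wc +0.103/-0.420 → slack +1.613/-1.830; half-tol=0.262, Σhalf²=0.602582
  -G: nom -18.800 → Σnom=105.050; wc +0.200/-0.470 → slack +1.813/-2.300; half-tol=0.335, Σhalf²=0.714807
Nominal = 105.050. Worst-case = [105.050 - 2.300, 105.050 + 1.813] = [102.750, 106.863]. RSS = √0.714807 = 0.845.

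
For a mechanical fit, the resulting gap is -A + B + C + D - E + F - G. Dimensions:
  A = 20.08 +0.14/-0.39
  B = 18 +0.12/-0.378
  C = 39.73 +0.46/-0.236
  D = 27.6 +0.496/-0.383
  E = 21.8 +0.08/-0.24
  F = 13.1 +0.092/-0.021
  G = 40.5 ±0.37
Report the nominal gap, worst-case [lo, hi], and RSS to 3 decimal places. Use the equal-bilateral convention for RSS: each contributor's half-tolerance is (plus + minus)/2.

nominal=16.050 wc=[14.442,18.218] rss=0.782

Stack each dimension's contribution:
  -A: nom -20.080 → Σnom=-20.080; wc +0.390/-0.140 → slack +0.390/-0.140; half-tol=0.265, Σhalf²=0.070225
  +B: nom +18.000 → Σnom=-2.080; wc +0.120/-0.378 → slack +0.510/-0.518; half-tol=0.249, Σhalf²=0.132226
  +C: nom +39.730 → Σnom=37.650; wc +0.460/-0.236 → slack +0.970/-0.754; half-tol=0.348, Σhalf²=0.253330
  +D: nom +27.600 → Σnom=65.250; wc +0.496/-0.383 → slack +1.466/-1.137; half-tol=0.440, Σhalf²=0.446490
  -E: nom -21.800 → Σnom=43.450; wc +0.240/-0.080 → slack +1.706/-1.217; half-tol=0.160, Σhalf²=0.472090
  +F: nom +13.100 → Σnom=56.550; wc +0.092/-0.021 → slack +1.798/-1.238; half-tol=0.057, Σhalf²=0.475282
  -G: nom -40.500 → Σnom=16.050; wc +0.370/-0.370 → slack +2.168/-1.608; half-tol=0.370, Σhalf²=0.612182
Nominal = 16.050. Worst-case = [16.050 - 1.608, 16.050 + 2.168] = [14.442, 18.218]. RSS = √0.612182 = 0.782.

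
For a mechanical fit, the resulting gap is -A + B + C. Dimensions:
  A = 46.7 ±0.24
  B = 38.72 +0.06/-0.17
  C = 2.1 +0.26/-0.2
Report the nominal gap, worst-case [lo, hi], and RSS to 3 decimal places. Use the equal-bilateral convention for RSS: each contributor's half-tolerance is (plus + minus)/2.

Stack each dimension's contribution:
  -A: nom -46.700 → Σnom=-46.700; wc +0.240/-0.240 → slack +0.240/-0.240; half-tol=0.240, Σhalf²=0.057600
  +B: nom +38.720 → Σnom=-7.980; wc +0.060/-0.170 → slack +0.300/-0.410; half-tol=0.115, Σhalf²=0.070825
  +C: nom +2.100 → Σnom=-5.880; wc +0.260/-0.200 → slack +0.560/-0.610; half-tol=0.230, Σhalf²=0.123725
Nominal = -5.880. Worst-case = [-5.880 - 0.610, -5.880 + 0.560] = [-6.490, -5.320]. RSS = √0.123725 = 0.352.

nominal=-5.880 wc=[-6.490,-5.320] rss=0.352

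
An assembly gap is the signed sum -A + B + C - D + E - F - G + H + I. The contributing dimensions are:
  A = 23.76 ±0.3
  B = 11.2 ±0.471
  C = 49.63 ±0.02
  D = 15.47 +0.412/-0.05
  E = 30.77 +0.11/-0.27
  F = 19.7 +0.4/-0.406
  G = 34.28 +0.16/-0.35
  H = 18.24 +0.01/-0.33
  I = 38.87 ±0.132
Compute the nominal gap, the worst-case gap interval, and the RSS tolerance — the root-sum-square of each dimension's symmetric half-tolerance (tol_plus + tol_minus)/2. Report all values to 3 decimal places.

Stack each dimension's contribution:
  -A: nom -23.760 → Σnom=-23.760; wc +0.300/-0.300 → slack +0.300/-0.300; half-tol=0.300, Σhalf²=0.090000
  +B: nom +11.200 → Σnom=-12.560; wc +0.471/-0.471 → slack +0.771/-0.771; half-tol=0.471, Σhalf²=0.311841
  +C: nom +49.630 → Σnom=37.070; wc +0.020/-0.020 → slack +0.791/-0.791; half-tol=0.020, Σhalf²=0.312241
  -D: nom -15.470 → Σnom=21.600; wc +0.050/-0.412 → slack +0.841/-1.203; half-tol=0.231, Σhalf²=0.365602
  +E: nom +30.770 → Σnom=52.370; wc +0.110/-0.270 → slack +0.951/-1.473; half-tol=0.190, Σhalf²=0.401702
  -F: nom -19.700 → Σnom=32.670; wc +0.406/-0.400 → slack +1.357/-1.873; half-tol=0.403, Σhalf²=0.564111
  -G: nom -34.280 → Σnom=-1.610; wc +0.350/-0.160 → slack +1.707/-2.033; half-tol=0.255, Σhalf²=0.629136
  +H: nom +18.240 → Σnom=16.630; wc +0.010/-0.330 → slack +1.717/-2.363; half-tol=0.170, Σhalf²=0.658036
  +I: nom +38.870 → Σnom=55.500; wc +0.132/-0.132 → slack +1.849/-2.495; half-tol=0.132, Σhalf²=0.675460
Nominal = 55.500. Worst-case = [55.500 - 2.495, 55.500 + 1.849] = [53.005, 57.349]. RSS = √0.675460 = 0.822.

nominal=55.500 wc=[53.005,57.349] rss=0.822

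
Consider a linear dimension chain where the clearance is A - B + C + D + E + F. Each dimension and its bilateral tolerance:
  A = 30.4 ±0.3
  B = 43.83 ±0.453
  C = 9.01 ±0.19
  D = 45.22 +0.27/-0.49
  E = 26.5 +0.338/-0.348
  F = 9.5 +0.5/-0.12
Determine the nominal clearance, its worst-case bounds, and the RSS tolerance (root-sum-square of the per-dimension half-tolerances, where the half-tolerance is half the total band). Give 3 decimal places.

nominal=76.800 wc=[74.899,78.851] rss=0.830

Stack each dimension's contribution:
  +A: nom +30.400 → Σnom=30.400; wc +0.300/-0.300 → slack +0.300/-0.300; half-tol=0.300, Σhalf²=0.090000
  -B: nom -43.830 → Σnom=-13.430; wc +0.453/-0.453 → slack +0.753/-0.753; half-tol=0.453, Σhalf²=0.295209
  +C: nom +9.010 → Σnom=-4.420; wc +0.190/-0.190 → slack +0.943/-0.943; half-tol=0.190, Σhalf²=0.331309
  +D: nom +45.220 → Σnom=40.800; wc +0.270/-0.490 → slack +1.213/-1.433; half-tol=0.380, Σhalf²=0.475709
  +E: nom +26.500 → Σnom=67.300; wc +0.338/-0.348 → slack +1.551/-1.781; half-tol=0.343, Σhalf²=0.593358
  +F: nom +9.500 → Σnom=76.800; wc +0.500/-0.120 → slack +2.051/-1.901; half-tol=0.310, Σhalf²=0.689458
Nominal = 76.800. Worst-case = [76.800 - 1.901, 76.800 + 2.051] = [74.899, 78.851]. RSS = √0.689458 = 0.830.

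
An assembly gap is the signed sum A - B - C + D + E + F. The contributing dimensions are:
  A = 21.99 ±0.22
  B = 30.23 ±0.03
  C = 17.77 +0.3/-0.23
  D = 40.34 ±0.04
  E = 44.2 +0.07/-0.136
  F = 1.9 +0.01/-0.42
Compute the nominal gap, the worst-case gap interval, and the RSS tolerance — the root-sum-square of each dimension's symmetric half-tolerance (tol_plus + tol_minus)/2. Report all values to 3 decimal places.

Stack each dimension's contribution:
  +A: nom +21.990 → Σnom=21.990; wc +0.220/-0.220 → slack +0.220/-0.220; half-tol=0.220, Σhalf²=0.048400
  -B: nom -30.230 → Σnom=-8.240; wc +0.030/-0.030 → slack +0.250/-0.250; half-tol=0.030, Σhalf²=0.049300
  -C: nom -17.770 → Σnom=-26.010; wc +0.230/-0.300 → slack +0.480/-0.550; half-tol=0.265, Σhalf²=0.119525
  +D: nom +40.340 → Σnom=14.330; wc +0.040/-0.040 → slack +0.520/-0.590; half-tol=0.040, Σhalf²=0.121125
  +E: nom +44.200 → Σnom=58.530; wc +0.070/-0.136 → slack +0.590/-0.726; half-tol=0.103, Σhalf²=0.131734
  +F: nom +1.900 → Σnom=60.430; wc +0.010/-0.420 → slack +0.600/-1.146; half-tol=0.215, Σhalf²=0.177959
Nominal = 60.430. Worst-case = [60.430 - 1.146, 60.430 + 0.600] = [59.284, 61.030]. RSS = √0.177959 = 0.422.

nominal=60.430 wc=[59.284,61.030] rss=0.422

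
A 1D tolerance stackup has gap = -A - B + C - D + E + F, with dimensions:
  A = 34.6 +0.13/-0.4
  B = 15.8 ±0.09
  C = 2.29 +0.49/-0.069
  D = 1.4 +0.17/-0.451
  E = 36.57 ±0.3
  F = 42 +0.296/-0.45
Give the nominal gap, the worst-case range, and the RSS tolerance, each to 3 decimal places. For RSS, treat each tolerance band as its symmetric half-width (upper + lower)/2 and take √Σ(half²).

nominal=29.060 wc=[27.851,31.087] rss=0.694

Stack each dimension's contribution:
  -A: nom -34.600 → Σnom=-34.600; wc +0.400/-0.130 → slack +0.400/-0.130; half-tol=0.265, Σhalf²=0.070225
  -B: nom -15.800 → Σnom=-50.400; wc +0.090/-0.090 → slack +0.490/-0.220; half-tol=0.090, Σhalf²=0.078325
  +C: nom +2.290 → Σnom=-48.110; wc +0.490/-0.069 → slack +0.980/-0.289; half-tol=0.279, Σhalf²=0.156445
  -D: nom -1.400 → Σnom=-49.510; wc +0.451/-0.170 → slack +1.431/-0.459; half-tol=0.310, Σhalf²=0.252856
  +E: nom +36.570 → Σnom=-12.940; wc +0.300/-0.300 → slack +1.731/-0.759; half-tol=0.300, Σhalf²=0.342855
  +F: nom +42.000 → Σnom=29.060; wc +0.296/-0.450 → slack +2.027/-1.209; half-tol=0.373, Σhalf²=0.481984
Nominal = 29.060. Worst-case = [29.060 - 1.209, 29.060 + 2.027] = [27.851, 31.087]. RSS = √0.481984 = 0.694.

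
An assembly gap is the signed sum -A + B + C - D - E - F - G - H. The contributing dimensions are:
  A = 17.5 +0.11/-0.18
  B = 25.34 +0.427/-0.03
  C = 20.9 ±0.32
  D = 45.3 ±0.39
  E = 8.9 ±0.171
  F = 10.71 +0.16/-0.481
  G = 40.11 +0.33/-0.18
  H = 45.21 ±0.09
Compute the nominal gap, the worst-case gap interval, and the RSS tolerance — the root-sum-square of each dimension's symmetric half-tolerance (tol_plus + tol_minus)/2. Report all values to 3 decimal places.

Stack each dimension's contribution:
  -A: nom -17.500 → Σnom=-17.500; wc +0.180/-0.110 → slack +0.180/-0.110; half-tol=0.145, Σhalf²=0.021025
  +B: nom +25.340 → Σnom=7.840; wc +0.427/-0.030 → slack +0.607/-0.140; half-tol=0.228, Σhalf²=0.073237
  +C: nom +20.900 → Σnom=28.740; wc +0.320/-0.320 → slack +0.927/-0.460; half-tol=0.320, Σhalf²=0.175637
  -D: nom -45.300 → Σnom=-16.560; wc +0.390/-0.390 → slack +1.317/-0.850; half-tol=0.390, Σhalf²=0.327737
  -E: nom -8.900 → Σnom=-25.460; wc +0.171/-0.171 → slack +1.488/-1.021; half-tol=0.171, Σhalf²=0.356978
  -F: nom -10.710 → Σnom=-36.170; wc +0.481/-0.160 → slack +1.969/-1.181; half-tol=0.321, Σhalf²=0.459699
  -G: nom -40.110 → Σnom=-76.280; wc +0.180/-0.330 → slack +2.149/-1.511; half-tol=0.255, Σhalf²=0.524724
  -H: nom -45.210 → Σnom=-121.490; wc +0.090/-0.090 → slack +2.239/-1.601; half-tol=0.090, Σhalf²=0.532824
Nominal = -121.490. Worst-case = [-121.490 - 1.601, -121.490 + 2.239] = [-123.091, -119.251]. RSS = √0.532824 = 0.730.

nominal=-121.490 wc=[-123.091,-119.251] rss=0.730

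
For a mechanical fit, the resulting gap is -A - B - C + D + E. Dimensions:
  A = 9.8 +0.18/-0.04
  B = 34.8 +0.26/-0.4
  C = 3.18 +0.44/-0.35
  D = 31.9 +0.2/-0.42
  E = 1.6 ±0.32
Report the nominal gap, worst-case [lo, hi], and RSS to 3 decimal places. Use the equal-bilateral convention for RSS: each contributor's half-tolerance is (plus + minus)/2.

Stack each dimension's contribution:
  -A: nom -9.800 → Σnom=-9.800; wc +0.040/-0.180 → slack +0.040/-0.180; half-tol=0.110, Σhalf²=0.012100
  -B: nom -34.800 → Σnom=-44.600; wc +0.400/-0.260 → slack +0.440/-0.440; half-tol=0.330, Σhalf²=0.121000
  -C: nom -3.180 → Σnom=-47.780; wc +0.350/-0.440 → slack +0.790/-0.880; half-tol=0.395, Σhalf²=0.277025
  +D: nom +31.900 → Σnom=-15.880; wc +0.200/-0.420 → slack +0.990/-1.300; half-tol=0.310, Σhalf²=0.373125
  +E: nom +1.600 → Σnom=-14.280; wc +0.320/-0.320 → slack +1.310/-1.620; half-tol=0.320, Σhalf²=0.475525
Nominal = -14.280. Worst-case = [-14.280 - 1.620, -14.280 + 1.310] = [-15.900, -12.970]. RSS = √0.475525 = 0.690.

nominal=-14.280 wc=[-15.900,-12.970] rss=0.690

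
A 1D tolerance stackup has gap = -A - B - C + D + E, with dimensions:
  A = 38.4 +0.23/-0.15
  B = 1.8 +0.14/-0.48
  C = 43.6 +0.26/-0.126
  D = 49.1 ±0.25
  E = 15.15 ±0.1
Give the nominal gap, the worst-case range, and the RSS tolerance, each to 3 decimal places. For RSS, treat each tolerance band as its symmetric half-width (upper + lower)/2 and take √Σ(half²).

Stack each dimension's contribution:
  -A: nom -38.400 → Σnom=-38.400; wc +0.150/-0.230 → slack +0.150/-0.230; half-tol=0.190, Σhalf²=0.036100
  -B: nom -1.800 → Σnom=-40.200; wc +0.480/-0.140 → slack +0.630/-0.370; half-tol=0.310, Σhalf²=0.132200
  -C: nom -43.600 → Σnom=-83.800; wc +0.126/-0.260 → slack +0.756/-0.630; half-tol=0.193, Σhalf²=0.169449
  +D: nom +49.100 → Σnom=-34.700; wc +0.250/-0.250 → slack +1.006/-0.880; half-tol=0.250, Σhalf²=0.231949
  +E: nom +15.150 → Σnom=-19.550; wc +0.100/-0.100 → slack +1.106/-0.980; half-tol=0.100, Σhalf²=0.241949
Nominal = -19.550. Worst-case = [-19.550 - 0.980, -19.550 + 1.106] = [-20.530, -18.444]. RSS = √0.241949 = 0.492.

nominal=-19.550 wc=[-20.530,-18.444] rss=0.492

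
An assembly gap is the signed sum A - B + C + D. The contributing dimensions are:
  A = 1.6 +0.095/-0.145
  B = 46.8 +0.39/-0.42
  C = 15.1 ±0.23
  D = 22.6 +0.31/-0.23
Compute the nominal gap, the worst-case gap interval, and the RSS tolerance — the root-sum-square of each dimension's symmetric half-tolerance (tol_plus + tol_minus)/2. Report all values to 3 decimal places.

nominal=-7.500 wc=[-8.495,-6.445] rss=0.552

Stack each dimension's contribution:
  +A: nom +1.600 → Σnom=1.600; wc +0.095/-0.145 → slack +0.095/-0.145; half-tol=0.120, Σhalf²=0.014400
  -B: nom -46.800 → Σnom=-45.200; wc +0.420/-0.390 → slack +0.515/-0.535; half-tol=0.405, Σhalf²=0.178425
  +C: nom +15.100 → Σnom=-30.100; wc +0.230/-0.230 → slack +0.745/-0.765; half-tol=0.230, Σhalf²=0.231325
  +D: nom +22.600 → Σnom=-7.500; wc +0.310/-0.230 → slack +1.055/-0.995; half-tol=0.270, Σhalf²=0.304225
Nominal = -7.500. Worst-case = [-7.500 - 0.995, -7.500 + 1.055] = [-8.495, -6.445]. RSS = √0.304225 = 0.552.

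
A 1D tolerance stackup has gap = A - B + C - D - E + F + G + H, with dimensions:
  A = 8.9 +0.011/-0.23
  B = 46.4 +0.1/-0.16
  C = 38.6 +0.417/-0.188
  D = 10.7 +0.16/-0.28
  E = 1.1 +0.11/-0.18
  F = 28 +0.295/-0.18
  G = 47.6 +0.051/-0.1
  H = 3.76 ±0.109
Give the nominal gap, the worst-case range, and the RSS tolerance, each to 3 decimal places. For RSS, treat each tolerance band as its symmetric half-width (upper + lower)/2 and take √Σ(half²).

nominal=68.660 wc=[67.483,70.163] rss=0.516

Stack each dimension's contribution:
  +A: nom +8.900 → Σnom=8.900; wc +0.011/-0.230 → slack +0.011/-0.230; half-tol=0.121, Σhalf²=0.014520
  -B: nom -46.400 → Σnom=-37.500; wc +0.160/-0.100 → slack +0.171/-0.330; half-tol=0.130, Σhalf²=0.031420
  +C: nom +38.600 → Σnom=1.100; wc +0.417/-0.188 → slack +0.588/-0.518; half-tol=0.302, Σhalf²=0.122926
  -D: nom -10.700 → Σnom=-9.600; wc +0.280/-0.160 → slack +0.868/-0.678; half-tol=0.220, Σhalf²=0.171326
  -E: nom -1.100 → Σnom=-10.700; wc +0.180/-0.110 → slack +1.048/-0.788; half-tol=0.145, Σhalf²=0.192351
  +F: nom +28.000 → Σnom=17.300; wc +0.295/-0.180 → slack +1.343/-0.968; half-tol=0.237, Σhalf²=0.248758
  +G: nom +47.600 → Σnom=64.900; wc +0.051/-0.100 → slack +1.394/-1.068; half-tol=0.075, Σhalf²=0.254458
  +H: nom +3.760 → Σnom=68.660; wc +0.109/-0.109 → slack +1.503/-1.177; half-tol=0.109, Σhalf²=0.266339
Nominal = 68.660. Worst-case = [68.660 - 1.177, 68.660 + 1.503] = [67.483, 70.163]. RSS = √0.266339 = 0.516.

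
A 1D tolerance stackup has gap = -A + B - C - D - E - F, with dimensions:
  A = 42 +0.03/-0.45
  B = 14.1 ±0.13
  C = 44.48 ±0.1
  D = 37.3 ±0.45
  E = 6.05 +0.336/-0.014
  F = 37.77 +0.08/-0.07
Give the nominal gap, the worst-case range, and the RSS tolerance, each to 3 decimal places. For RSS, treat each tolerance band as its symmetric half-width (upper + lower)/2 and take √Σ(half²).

Stack each dimension's contribution:
  -A: nom -42.000 → Σnom=-42.000; wc +0.450/-0.030 → slack +0.450/-0.030; half-tol=0.240, Σhalf²=0.057600
  +B: nom +14.100 → Σnom=-27.900; wc +0.130/-0.130 → slack +0.580/-0.160; half-tol=0.130, Σhalf²=0.074500
  -C: nom -44.480 → Σnom=-72.380; wc +0.100/-0.100 → slack +0.680/-0.260; half-tol=0.100, Σhalf²=0.084500
  -D: nom -37.300 → Σnom=-109.680; wc +0.450/-0.450 → slack +1.130/-0.710; half-tol=0.450, Σhalf²=0.287000
  -E: nom -6.050 → Σnom=-115.730; wc +0.014/-0.336 → slack +1.144/-1.046; half-tol=0.175, Σhalf²=0.317625
  -F: nom -37.770 → Σnom=-153.500; wc +0.070/-0.080 → slack +1.214/-1.126; half-tol=0.075, Σhalf²=0.323250
Nominal = -153.500. Worst-case = [-153.500 - 1.126, -153.500 + 1.214] = [-154.626, -152.286]. RSS = √0.323250 = 0.569.

nominal=-153.500 wc=[-154.626,-152.286] rss=0.569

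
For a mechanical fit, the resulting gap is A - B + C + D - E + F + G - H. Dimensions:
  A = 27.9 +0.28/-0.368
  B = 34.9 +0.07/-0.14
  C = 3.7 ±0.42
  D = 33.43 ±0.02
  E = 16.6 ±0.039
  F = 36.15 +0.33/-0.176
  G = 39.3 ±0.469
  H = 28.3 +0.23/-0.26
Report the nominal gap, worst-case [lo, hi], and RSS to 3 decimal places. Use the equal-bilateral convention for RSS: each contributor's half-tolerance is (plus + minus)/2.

Stack each dimension's contribution:
  +A: nom +27.900 → Σnom=27.900; wc +0.280/-0.368 → slack +0.280/-0.368; half-tol=0.324, Σhalf²=0.104976
  -B: nom -34.900 → Σnom=-7.000; wc +0.140/-0.070 → slack +0.420/-0.438; half-tol=0.105, Σhalf²=0.116001
  +C: nom +3.700 → Σnom=-3.300; wc +0.420/-0.420 → slack +0.840/-0.858; half-tol=0.420, Σhalf²=0.292401
  +D: nom +33.430 → Σnom=30.130; wc +0.020/-0.020 → slack +0.860/-0.878; half-tol=0.020, Σhalf²=0.292801
  -E: nom -16.600 → Σnom=13.530; wc +0.039/-0.039 → slack +0.899/-0.917; half-tol=0.039, Σhalf²=0.294322
  +F: nom +36.150 → Σnom=49.680; wc +0.330/-0.176 → slack +1.229/-1.093; half-tol=0.253, Σhalf²=0.358331
  +G: nom +39.300 → Σnom=88.980; wc +0.469/-0.469 → slack +1.698/-1.562; half-tol=0.469, Σhalf²=0.578292
  -H: nom -28.300 → Σnom=60.680; wc +0.260/-0.230 → slack +1.958/-1.792; half-tol=0.245, Σhalf²=0.638317
Nominal = 60.680. Worst-case = [60.680 - 1.792, 60.680 + 1.958] = [58.888, 62.638]. RSS = √0.638317 = 0.799.

nominal=60.680 wc=[58.888,62.638] rss=0.799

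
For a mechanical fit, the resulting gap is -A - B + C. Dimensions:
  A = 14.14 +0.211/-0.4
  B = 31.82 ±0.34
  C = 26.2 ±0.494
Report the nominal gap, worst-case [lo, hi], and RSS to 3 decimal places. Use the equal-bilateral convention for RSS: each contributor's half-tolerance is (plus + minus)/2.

Stack each dimension's contribution:
  -A: nom -14.140 → Σnom=-14.140; wc +0.400/-0.211 → slack +0.400/-0.211; half-tol=0.305, Σhalf²=0.093330
  -B: nom -31.820 → Σnom=-45.960; wc +0.340/-0.340 → slack +0.740/-0.551; half-tol=0.340, Σhalf²=0.208930
  +C: nom +26.200 → Σnom=-19.760; wc +0.494/-0.494 → slack +1.234/-1.045; half-tol=0.494, Σhalf²=0.452966
Nominal = -19.760. Worst-case = [-19.760 - 1.045, -19.760 + 1.234] = [-20.805, -18.526]. RSS = √0.452966 = 0.673.

nominal=-19.760 wc=[-20.805,-18.526] rss=0.673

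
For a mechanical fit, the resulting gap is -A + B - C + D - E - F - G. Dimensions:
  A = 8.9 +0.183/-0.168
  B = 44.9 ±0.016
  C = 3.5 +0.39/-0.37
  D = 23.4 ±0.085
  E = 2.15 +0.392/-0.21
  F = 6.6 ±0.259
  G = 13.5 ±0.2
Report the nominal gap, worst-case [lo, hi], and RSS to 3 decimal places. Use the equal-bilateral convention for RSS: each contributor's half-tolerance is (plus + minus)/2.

Stack each dimension's contribution:
  -A: nom -8.900 → Σnom=-8.900; wc +0.168/-0.183 → slack +0.168/-0.183; half-tol=0.175, Σhalf²=0.030800
  +B: nom +44.900 → Σnom=36.000; wc +0.016/-0.016 → slack +0.184/-0.199; half-tol=0.016, Σhalf²=0.031056
  -C: nom -3.500 → Σnom=32.500; wc +0.370/-0.390 → slack +0.554/-0.589; half-tol=0.380, Σhalf²=0.175456
  +D: nom +23.400 → Σnom=55.900; wc +0.085/-0.085 → slack +0.639/-0.674; half-tol=0.085, Σhalf²=0.182681
  -E: nom -2.150 → Σnom=53.750; wc +0.210/-0.392 → slack +0.849/-1.066; half-tol=0.301, Σhalf²=0.273282
  -F: nom -6.600 → Σnom=47.150; wc +0.259/-0.259 → slack +1.108/-1.325; half-tol=0.259, Σhalf²=0.340363
  -G: nom -13.500 → Σnom=33.650; wc +0.200/-0.200 → slack +1.308/-1.525; half-tol=0.200, Σhalf²=0.380363
Nominal = 33.650. Worst-case = [33.650 - 1.525, 33.650 + 1.308] = [32.125, 34.958]. RSS = √0.380363 = 0.617.

nominal=33.650 wc=[32.125,34.958] rss=0.617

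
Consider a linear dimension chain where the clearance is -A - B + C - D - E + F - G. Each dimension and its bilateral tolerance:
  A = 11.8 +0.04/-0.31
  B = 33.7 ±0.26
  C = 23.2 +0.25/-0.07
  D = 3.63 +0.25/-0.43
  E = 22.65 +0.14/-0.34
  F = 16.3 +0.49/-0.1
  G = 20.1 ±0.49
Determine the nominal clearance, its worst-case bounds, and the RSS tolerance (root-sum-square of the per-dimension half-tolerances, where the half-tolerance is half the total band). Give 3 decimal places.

nominal=-52.380 wc=[-53.730,-49.810] rss=0.790

Stack each dimension's contribution:
  -A: nom -11.800 → Σnom=-11.800; wc +0.310/-0.040 → slack +0.310/-0.040; half-tol=0.175, Σhalf²=0.030625
  -B: nom -33.700 → Σnom=-45.500; wc +0.260/-0.260 → slack +0.570/-0.300; half-tol=0.260, Σhalf²=0.098225
  +C: nom +23.200 → Σnom=-22.300; wc +0.250/-0.070 → slack +0.820/-0.370; half-tol=0.160, Σhalf²=0.123825
  -D: nom -3.630 → Σnom=-25.930; wc +0.430/-0.250 → slack +1.250/-0.620; half-tol=0.340, Σhalf²=0.239425
  -E: nom -22.650 → Σnom=-48.580; wc +0.340/-0.140 → slack +1.590/-0.760; half-tol=0.240, Σhalf²=0.297025
  +F: nom +16.300 → Σnom=-32.280; wc +0.490/-0.100 → slack +2.080/-0.860; half-tol=0.295, Σhalf²=0.384050
  -G: nom -20.100 → Σnom=-52.380; wc +0.490/-0.490 → slack +2.570/-1.350; half-tol=0.490, Σhalf²=0.624150
Nominal = -52.380. Worst-case = [-52.380 - 1.350, -52.380 + 2.570] = [-53.730, -49.810]. RSS = √0.624150 = 0.790.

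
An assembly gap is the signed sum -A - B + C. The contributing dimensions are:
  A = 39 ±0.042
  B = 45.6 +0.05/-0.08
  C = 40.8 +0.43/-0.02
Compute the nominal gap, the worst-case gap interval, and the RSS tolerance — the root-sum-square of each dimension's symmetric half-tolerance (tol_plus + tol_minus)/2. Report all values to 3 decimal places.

Stack each dimension's contribution:
  -A: nom -39.000 → Σnom=-39.000; wc +0.042/-0.042 → slack +0.042/-0.042; half-tol=0.042, Σhalf²=0.001764
  -B: nom -45.600 → Σnom=-84.600; wc +0.080/-0.050 → slack +0.122/-0.092; half-tol=0.065, Σhalf²=0.005989
  +C: nom +40.800 → Σnom=-43.800; wc +0.430/-0.020 → slack +0.552/-0.112; half-tol=0.225, Σhalf²=0.056614
Nominal = -43.800. Worst-case = [-43.800 - 0.112, -43.800 + 0.552] = [-43.912, -43.248]. RSS = √0.056614 = 0.238.

nominal=-43.800 wc=[-43.912,-43.248] rss=0.238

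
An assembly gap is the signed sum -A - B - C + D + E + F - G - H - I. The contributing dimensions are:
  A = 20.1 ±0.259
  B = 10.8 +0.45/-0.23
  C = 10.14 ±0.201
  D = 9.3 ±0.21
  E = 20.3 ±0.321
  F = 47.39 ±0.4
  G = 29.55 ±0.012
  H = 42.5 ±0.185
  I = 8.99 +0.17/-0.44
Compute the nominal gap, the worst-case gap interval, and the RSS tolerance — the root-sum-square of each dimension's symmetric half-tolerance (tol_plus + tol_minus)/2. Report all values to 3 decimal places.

Stack each dimension's contribution:
  -A: nom -20.100 → Σnom=-20.100; wc +0.259/-0.259 → slack +0.259/-0.259; half-tol=0.259, Σhalf²=0.067081
  -B: nom -10.800 → Σnom=-30.900; wc +0.230/-0.450 → slack +0.489/-0.709; half-tol=0.340, Σhalf²=0.182681
  -C: nom -10.140 → Σnom=-41.040; wc +0.201/-0.201 → slack +0.690/-0.910; half-tol=0.201, Σhalf²=0.223082
  +D: nom +9.300 → Σnom=-31.740; wc +0.210/-0.210 → slack +0.900/-1.120; half-tol=0.210, Σhalf²=0.267182
  +E: nom +20.300 → Σnom=-11.440; wc +0.321/-0.321 → slack +1.221/-1.441; half-tol=0.321, Σhalf²=0.370223
  +F: nom +47.390 → Σnom=35.950; wc +0.400/-0.400 → slack +1.621/-1.841; half-tol=0.400, Σhalf²=0.530223
  -G: nom -29.550 → Σnom=6.400; wc +0.012/-0.012 → slack +1.633/-1.853; half-tol=0.012, Σhalf²=0.530367
  -H: nom -42.500 → Σnom=-36.100; wc +0.185/-0.185 → slack +1.818/-2.038; half-tol=0.185, Σhalf²=0.564592
  -I: nom -8.990 → Σnom=-45.090; wc +0.440/-0.170 → slack +2.258/-2.208; half-tol=0.305, Σhalf²=0.657617
Nominal = -45.090. Worst-case = [-45.090 - 2.208, -45.090 + 2.258] = [-47.298, -42.832]. RSS = √0.657617 = 0.811.

nominal=-45.090 wc=[-47.298,-42.832] rss=0.811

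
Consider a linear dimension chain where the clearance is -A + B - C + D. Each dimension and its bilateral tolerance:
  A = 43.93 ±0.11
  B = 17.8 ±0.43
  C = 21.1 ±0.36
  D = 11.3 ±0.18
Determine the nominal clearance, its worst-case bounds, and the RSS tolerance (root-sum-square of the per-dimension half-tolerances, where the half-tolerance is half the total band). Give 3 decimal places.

nominal=-35.930 wc=[-37.010,-34.850] rss=0.599

Stack each dimension's contribution:
  -A: nom -43.930 → Σnom=-43.930; wc +0.110/-0.110 → slack +0.110/-0.110; half-tol=0.110, Σhalf²=0.012100
  +B: nom +17.800 → Σnom=-26.130; wc +0.430/-0.430 → slack +0.540/-0.540; half-tol=0.430, Σhalf²=0.197000
  -C: nom -21.100 → Σnom=-47.230; wc +0.360/-0.360 → slack +0.900/-0.900; half-tol=0.360, Σhalf²=0.326600
  +D: nom +11.300 → Σnom=-35.930; wc +0.180/-0.180 → slack +1.080/-1.080; half-tol=0.180, Σhalf²=0.359000
Nominal = -35.930. Worst-case = [-35.930 - 1.080, -35.930 + 1.080] = [-37.010, -34.850]. RSS = √0.359000 = 0.599.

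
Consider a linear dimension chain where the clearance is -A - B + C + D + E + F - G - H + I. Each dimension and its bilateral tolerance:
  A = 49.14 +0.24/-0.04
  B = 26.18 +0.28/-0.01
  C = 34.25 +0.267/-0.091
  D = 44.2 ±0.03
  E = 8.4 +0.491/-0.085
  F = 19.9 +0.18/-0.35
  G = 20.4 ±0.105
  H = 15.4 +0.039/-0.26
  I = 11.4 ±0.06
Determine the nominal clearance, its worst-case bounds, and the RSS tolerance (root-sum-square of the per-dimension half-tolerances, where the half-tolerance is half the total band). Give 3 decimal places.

Stack each dimension's contribution:
  -A: nom -49.140 → Σnom=-49.140; wc +0.040/-0.240 → slack +0.040/-0.240; half-tol=0.140, Σhalf²=0.019600
  -B: nom -26.180 → Σnom=-75.320; wc +0.010/-0.280 → slack +0.050/-0.520; half-tol=0.145, Σhalf²=0.040625
  +C: nom +34.250 → Σnom=-41.070; wc +0.267/-0.091 → slack +0.317/-0.611; half-tol=0.179, Σhalf²=0.072666
  +D: nom +44.200 → Σnom=3.130; wc +0.030/-0.030 → slack +0.347/-0.641; half-tol=0.030, Σhalf²=0.073566
  +E: nom +8.400 → Σnom=11.530; wc +0.491/-0.085 → slack +0.838/-0.726; half-tol=0.288, Σhalf²=0.156510
  +F: nom +19.900 → Σnom=31.430; wc +0.180/-0.350 → slack +1.018/-1.076; half-tol=0.265, Σhalf²=0.226735
  -G: nom -20.400 → Σnom=11.030; wc +0.105/-0.105 → slack +1.123/-1.181; half-tol=0.105, Σhalf²=0.237760
  -H: nom -15.400 → Σnom=-4.370; wc +0.260/-0.039 → slack +1.383/-1.220; half-tol=0.149, Σhalf²=0.260110
  +I: nom +11.400 → Σnom=7.030; wc +0.060/-0.060 → slack +1.443/-1.280; half-tol=0.060, Σhalf²=0.263710
Nominal = 7.030. Worst-case = [7.030 - 1.280, 7.030 + 1.443] = [5.750, 8.473]. RSS = √0.263710 = 0.514.

nominal=7.030 wc=[5.750,8.473] rss=0.514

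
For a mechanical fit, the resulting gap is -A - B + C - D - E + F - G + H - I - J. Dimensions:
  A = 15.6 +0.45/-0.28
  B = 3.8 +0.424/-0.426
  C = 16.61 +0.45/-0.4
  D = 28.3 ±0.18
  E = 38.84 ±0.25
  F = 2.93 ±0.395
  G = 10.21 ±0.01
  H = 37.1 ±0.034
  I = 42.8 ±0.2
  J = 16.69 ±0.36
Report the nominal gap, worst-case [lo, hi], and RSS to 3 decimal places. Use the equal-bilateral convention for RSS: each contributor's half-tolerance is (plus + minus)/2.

nominal=-99.600 wc=[-102.303,-97.015] rss=0.957

Stack each dimension's contribution:
  -A: nom -15.600 → Σnom=-15.600; wc +0.280/-0.450 → slack +0.280/-0.450; half-tol=0.365, Σhalf²=0.133225
  -B: nom -3.800 → Σnom=-19.400; wc +0.426/-0.424 → slack +0.706/-0.874; half-tol=0.425, Σhalf²=0.313850
  +C: nom +16.610 → Σnom=-2.790; wc +0.450/-0.400 → slack +1.156/-1.274; half-tol=0.425, Σhalf²=0.494475
  -D: nom -28.300 → Σnom=-31.090; wc +0.180/-0.180 → slack +1.336/-1.454; half-tol=0.180, Σhalf²=0.526875
  -E: nom -38.840 → Σnom=-69.930; wc +0.250/-0.250 → slack +1.586/-1.704; half-tol=0.250, Σhalf²=0.589375
  +F: nom +2.930 → Σnom=-67.000; wc +0.395/-0.395 → slack +1.981/-2.099; half-tol=0.395, Σhalf²=0.745400
  -G: nom -10.210 → Σnom=-77.210; wc +0.010/-0.010 → slack +1.991/-2.109; half-tol=0.010, Σhalf²=0.745500
  +H: nom +37.100 → Σnom=-40.110; wc +0.034/-0.034 → slack +2.025/-2.143; half-tol=0.034, Σhalf²=0.746656
  -I: nom -42.800 → Σnom=-82.910; wc +0.200/-0.200 → slack +2.225/-2.343; half-tol=0.200, Σhalf²=0.786656
  -J: nom -16.690 → Σnom=-99.600; wc +0.360/-0.360 → slack +2.585/-2.703; half-tol=0.360, Σhalf²=0.916256
Nominal = -99.600. Worst-case = [-99.600 - 2.703, -99.600 + 2.585] = [-102.303, -97.015]. RSS = √0.916256 = 0.957.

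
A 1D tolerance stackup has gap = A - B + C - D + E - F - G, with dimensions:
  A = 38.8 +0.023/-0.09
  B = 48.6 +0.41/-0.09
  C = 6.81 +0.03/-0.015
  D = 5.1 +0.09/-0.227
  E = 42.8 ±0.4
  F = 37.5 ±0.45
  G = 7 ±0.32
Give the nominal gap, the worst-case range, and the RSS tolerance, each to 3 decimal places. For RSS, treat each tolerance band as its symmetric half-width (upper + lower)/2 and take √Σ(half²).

nominal=-9.790 wc=[-11.565,-8.250] rss=0.746

Stack each dimension's contribution:
  +A: nom +38.800 → Σnom=38.800; wc +0.023/-0.090 → slack +0.023/-0.090; half-tol=0.056, Σhalf²=0.003192
  -B: nom -48.600 → Σnom=-9.800; wc +0.090/-0.410 → slack +0.113/-0.500; half-tol=0.250, Σhalf²=0.065692
  +C: nom +6.810 → Σnom=-2.990; wc +0.030/-0.015 → slack +0.143/-0.515; half-tol=0.022, Σhalf²=0.066198
  -D: nom -5.100 → Σnom=-8.090; wc +0.227/-0.090 → slack +0.370/-0.605; half-tol=0.159, Σhalf²=0.091321
  +E: nom +42.800 → Σnom=34.710; wc +0.400/-0.400 → slack +0.770/-1.005; half-tol=0.400, Σhalf²=0.251321
  -F: nom -37.500 → Σnom=-2.790; wc +0.450/-0.450 → slack +1.220/-1.455; half-tol=0.450, Σhalf²=0.453821
  -G: nom -7.000 → Σnom=-9.790; wc +0.320/-0.320 → slack +1.540/-1.775; half-tol=0.320, Σhalf²=0.556221
Nominal = -9.790. Worst-case = [-9.790 - 1.775, -9.790 + 1.540] = [-11.565, -8.250]. RSS = √0.556221 = 0.746.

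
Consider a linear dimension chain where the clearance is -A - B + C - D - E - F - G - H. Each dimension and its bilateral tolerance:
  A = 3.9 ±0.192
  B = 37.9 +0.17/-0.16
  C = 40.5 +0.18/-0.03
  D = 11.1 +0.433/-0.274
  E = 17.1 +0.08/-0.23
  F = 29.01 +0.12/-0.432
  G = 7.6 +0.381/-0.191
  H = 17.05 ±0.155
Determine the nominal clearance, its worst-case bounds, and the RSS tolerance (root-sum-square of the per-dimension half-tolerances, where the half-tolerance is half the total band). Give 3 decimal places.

Stack each dimension's contribution:
  -A: nom -3.900 → Σnom=-3.900; wc +0.192/-0.192 → slack +0.192/-0.192; half-tol=0.192, Σhalf²=0.036864
  -B: nom -37.900 → Σnom=-41.800; wc +0.160/-0.170 → slack +0.352/-0.362; half-tol=0.165, Σhalf²=0.064089
  +C: nom +40.500 → Σnom=-1.300; wc +0.180/-0.030 → slack +0.532/-0.392; half-tol=0.105, Σhalf²=0.075114
  -D: nom -11.100 → Σnom=-12.400; wc +0.274/-0.433 → slack +0.806/-0.825; half-tol=0.354, Σhalf²=0.200076
  -E: nom -17.100 → Σnom=-29.500; wc +0.230/-0.080 → slack +1.036/-0.905; half-tol=0.155, Σhalf²=0.224101
  -F: nom -29.010 → Σnom=-58.510; wc +0.432/-0.120 → slack +1.468/-1.025; half-tol=0.276, Σhalf²=0.300277
  -G: nom -7.600 → Σnom=-66.110; wc +0.191/-0.381 → slack +1.659/-1.406; half-tol=0.286, Σhalf²=0.382073
  -H: nom -17.050 → Σnom=-83.160; wc +0.155/-0.155 → slack +1.814/-1.561; half-tol=0.155, Σhalf²=0.406098
Nominal = -83.160. Worst-case = [-83.160 - 1.561, -83.160 + 1.814] = [-84.721, -81.346]. RSS = √0.406098 = 0.637.

nominal=-83.160 wc=[-84.721,-81.346] rss=0.637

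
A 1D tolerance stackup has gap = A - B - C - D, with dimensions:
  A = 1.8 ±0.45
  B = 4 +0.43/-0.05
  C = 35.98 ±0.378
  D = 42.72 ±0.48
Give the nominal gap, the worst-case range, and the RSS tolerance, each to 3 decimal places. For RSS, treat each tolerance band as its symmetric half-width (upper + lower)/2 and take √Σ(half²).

nominal=-80.900 wc=[-82.638,-79.542] rss=0.796

Stack each dimension's contribution:
  +A: nom +1.800 → Σnom=1.800; wc +0.450/-0.450 → slack +0.450/-0.450; half-tol=0.450, Σhalf²=0.202500
  -B: nom -4.000 → Σnom=-2.200; wc +0.050/-0.430 → slack +0.500/-0.880; half-tol=0.240, Σhalf²=0.260100
  -C: nom -35.980 → Σnom=-38.180; wc +0.378/-0.378 → slack +0.878/-1.258; half-tol=0.378, Σhalf²=0.402984
  -D: nom -42.720 → Σnom=-80.900; wc +0.480/-0.480 → slack +1.358/-1.738; half-tol=0.480, Σhalf²=0.633384
Nominal = -80.900. Worst-case = [-80.900 - 1.738, -80.900 + 1.358] = [-82.638, -79.542]. RSS = √0.633384 = 0.796.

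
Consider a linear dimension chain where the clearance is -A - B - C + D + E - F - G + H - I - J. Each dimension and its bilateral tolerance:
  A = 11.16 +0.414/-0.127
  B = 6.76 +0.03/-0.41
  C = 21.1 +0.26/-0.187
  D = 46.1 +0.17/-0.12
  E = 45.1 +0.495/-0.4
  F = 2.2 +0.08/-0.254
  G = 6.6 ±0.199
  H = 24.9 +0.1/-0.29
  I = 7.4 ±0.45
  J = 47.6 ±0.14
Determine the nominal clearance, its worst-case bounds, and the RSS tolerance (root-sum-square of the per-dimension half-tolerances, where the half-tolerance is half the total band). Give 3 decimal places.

Stack each dimension's contribution:
  -A: nom -11.160 → Σnom=-11.160; wc +0.127/-0.414 → slack +0.127/-0.414; half-tol=0.270, Σhalf²=0.073170
  -B: nom -6.760 → Σnom=-17.920; wc +0.410/-0.030 → slack +0.537/-0.444; half-tol=0.220, Σhalf²=0.121570
  -C: nom -21.100 → Σnom=-39.020; wc +0.187/-0.260 → slack +0.724/-0.704; half-tol=0.224, Σhalf²=0.171522
  +D: nom +46.100 → Σnom=7.080; wc +0.170/-0.120 → slack +0.894/-0.824; half-tol=0.145, Σhalf²=0.192547
  +E: nom +45.100 → Σnom=52.180; wc +0.495/-0.400 → slack +1.389/-1.224; half-tol=0.448, Σhalf²=0.392804
  -F: nom -2.200 → Σnom=49.980; wc +0.254/-0.080 → slack +1.643/-1.304; half-tol=0.167, Σhalf²=0.420693
  -G: nom -6.600 → Σnom=43.380; wc +0.199/-0.199 → slack +1.842/-1.503; half-tol=0.199, Σhalf²=0.460294
  +H: nom +24.900 → Σnom=68.280; wc +0.100/-0.290 → slack +1.942/-1.793; half-tol=0.195, Σhalf²=0.498319
  -I: nom -7.400 → Σnom=60.880; wc +0.450/-0.450 → slack +2.392/-2.243; half-tol=0.450, Σhalf²=0.700819
  -J: nom -47.600 → Σnom=13.280; wc +0.140/-0.140 → slack +2.532/-2.383; half-tol=0.140, Σhalf²=0.720419
Nominal = 13.280. Worst-case = [13.280 - 2.383, 13.280 + 2.532] = [10.897, 15.812]. RSS = √0.720419 = 0.849.

nominal=13.280 wc=[10.897,15.812] rss=0.849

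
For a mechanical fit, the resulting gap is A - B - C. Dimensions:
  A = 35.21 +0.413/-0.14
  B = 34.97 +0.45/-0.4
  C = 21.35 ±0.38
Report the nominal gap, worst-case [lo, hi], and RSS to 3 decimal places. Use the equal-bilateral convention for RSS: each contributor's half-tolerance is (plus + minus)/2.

Stack each dimension's contribution:
  +A: nom +35.210 → Σnom=35.210; wc +0.413/-0.140 → slack +0.413/-0.140; half-tol=0.276, Σhalf²=0.076452
  -B: nom -34.970 → Σnom=0.240; wc +0.400/-0.450 → slack +0.813/-0.590; half-tol=0.425, Σhalf²=0.257077
  -C: nom -21.350 → Σnom=-21.110; wc +0.380/-0.380 → slack +1.193/-0.970; half-tol=0.380, Σhalf²=0.401477
Nominal = -21.110. Worst-case = [-21.110 - 0.970, -21.110 + 1.193] = [-22.080, -19.917]. RSS = √0.401477 = 0.634.

nominal=-21.110 wc=[-22.080,-19.917] rss=0.634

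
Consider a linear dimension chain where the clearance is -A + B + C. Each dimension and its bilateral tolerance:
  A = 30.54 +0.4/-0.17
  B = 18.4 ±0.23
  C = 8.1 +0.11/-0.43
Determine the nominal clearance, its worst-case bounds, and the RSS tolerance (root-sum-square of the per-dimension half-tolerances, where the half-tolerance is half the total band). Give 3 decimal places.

Stack each dimension's contribution:
  -A: nom -30.540 → Σnom=-30.540; wc +0.170/-0.400 → slack +0.170/-0.400; half-tol=0.285, Σhalf²=0.081225
  +B: nom +18.400 → Σnom=-12.140; wc +0.230/-0.230 → slack +0.400/-0.630; half-tol=0.230, Σhalf²=0.134125
  +C: nom +8.100 → Σnom=-4.040; wc +0.110/-0.430 → slack +0.510/-1.060; half-tol=0.270, Σhalf²=0.207025
Nominal = -4.040. Worst-case = [-4.040 - 1.060, -4.040 + 0.510] = [-5.100, -3.530]. RSS = √0.207025 = 0.455.

nominal=-4.040 wc=[-5.100,-3.530] rss=0.455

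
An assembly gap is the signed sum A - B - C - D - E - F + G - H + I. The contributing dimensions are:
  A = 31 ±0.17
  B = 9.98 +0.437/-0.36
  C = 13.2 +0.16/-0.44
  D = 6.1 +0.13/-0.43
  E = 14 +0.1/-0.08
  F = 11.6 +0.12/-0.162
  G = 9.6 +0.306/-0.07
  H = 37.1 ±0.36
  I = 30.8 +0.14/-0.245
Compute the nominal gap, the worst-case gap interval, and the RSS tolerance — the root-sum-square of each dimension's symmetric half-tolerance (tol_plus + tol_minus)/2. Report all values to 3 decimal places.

Stack each dimension's contribution:
  +A: nom +31.000 → Σnom=31.000; wc +0.170/-0.170 → slack +0.170/-0.170; half-tol=0.170, Σhalf²=0.028900
  -B: nom -9.980 → Σnom=21.020; wc +0.360/-0.437 → slack +0.530/-0.607; half-tol=0.398, Σhalf²=0.187702
  -C: nom -13.200 → Σnom=7.820; wc +0.440/-0.160 → slack +0.970/-0.767; half-tol=0.300, Σhalf²=0.277702
  -D: nom -6.100 → Σnom=1.720; wc +0.430/-0.130 → slack +1.400/-0.897; half-tol=0.280, Σhalf²=0.356102
  -E: nom -14.000 → Σnom=-12.280; wc +0.080/-0.100 → slack +1.480/-0.997; half-tol=0.090, Σhalf²=0.364202
  -F: nom -11.600 → Σnom=-23.880; wc +0.162/-0.120 → slack +1.642/-1.117; half-tol=0.141, Σhalf²=0.384083
  +G: nom +9.600 → Σnom=-14.280; wc +0.306/-0.070 → slack +1.948/-1.187; half-tol=0.188, Σhalf²=0.419427
  -H: nom -37.100 → Σnom=-51.380; wc +0.360/-0.360 → slack +2.308/-1.547; half-tol=0.360, Σhalf²=0.549027
  +I: nom +30.800 → Σnom=-20.580; wc +0.140/-0.245 → slack +2.448/-1.792; half-tol=0.193, Σhalf²=0.586083
Nominal = -20.580. Worst-case = [-20.580 - 1.792, -20.580 + 2.448] = [-22.372, -18.132]. RSS = √0.586083 = 0.766.

nominal=-20.580 wc=[-22.372,-18.132] rss=0.766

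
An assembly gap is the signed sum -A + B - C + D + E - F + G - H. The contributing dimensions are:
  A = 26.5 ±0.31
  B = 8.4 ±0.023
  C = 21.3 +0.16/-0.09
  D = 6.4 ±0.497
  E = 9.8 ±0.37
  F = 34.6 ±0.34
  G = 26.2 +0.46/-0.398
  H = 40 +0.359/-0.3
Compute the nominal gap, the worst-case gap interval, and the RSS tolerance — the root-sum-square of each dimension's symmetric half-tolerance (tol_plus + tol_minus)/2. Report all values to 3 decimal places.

Stack each dimension's contribution:
  -A: nom -26.500 → Σnom=-26.500; wc +0.310/-0.310 → slack +0.310/-0.310; half-tol=0.310, Σhalf²=0.096100
  +B: nom +8.400 → Σnom=-18.100; wc +0.023/-0.023 → slack +0.333/-0.333; half-tol=0.023, Σhalf²=0.096629
  -C: nom -21.300 → Σnom=-39.400; wc +0.090/-0.160 → slack +0.423/-0.493; half-tol=0.125, Σhalf²=0.112254
  +D: nom +6.400 → Σnom=-33.000; wc +0.497/-0.497 → slack +0.920/-0.990; half-tol=0.497, Σhalf²=0.359263
  +E: nom +9.800 → Σnom=-23.200; wc +0.370/-0.370 → slack +1.290/-1.360; half-tol=0.370, Σhalf²=0.496163
  -F: nom -34.600 → Σnom=-57.800; wc +0.340/-0.340 → slack +1.630/-1.700; half-tol=0.340, Σhalf²=0.611763
  +G: nom +26.200 → Σnom=-31.600; wc +0.460/-0.398 → slack +2.090/-2.098; half-tol=0.429, Σhalf²=0.795804
  -H: nom -40.000 → Σnom=-71.600; wc +0.300/-0.359 → slack +2.390/-2.457; half-tol=0.330, Σhalf²=0.904374
Nominal = -71.600. Worst-case = [-71.600 - 2.457, -71.600 + 2.390] = [-74.057, -69.210]. RSS = √0.904374 = 0.951.

nominal=-71.600 wc=[-74.057,-69.210] rss=0.951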